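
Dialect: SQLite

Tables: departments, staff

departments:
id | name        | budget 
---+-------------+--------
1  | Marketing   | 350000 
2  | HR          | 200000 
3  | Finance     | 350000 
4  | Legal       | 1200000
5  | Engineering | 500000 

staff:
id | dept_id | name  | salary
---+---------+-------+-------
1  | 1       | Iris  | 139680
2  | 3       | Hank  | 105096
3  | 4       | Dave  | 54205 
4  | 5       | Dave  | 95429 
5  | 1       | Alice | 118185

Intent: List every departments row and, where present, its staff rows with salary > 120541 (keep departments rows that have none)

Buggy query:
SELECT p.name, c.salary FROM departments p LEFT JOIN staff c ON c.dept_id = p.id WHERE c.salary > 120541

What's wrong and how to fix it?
Bug: Filtering c.salary in WHERE discards the NULL rows produced by LEFT JOIN, turning it into an inner join

Fix: Move the right-table condition into the ON clause so unmatched parents are kept

Corrected query:
SELECT p.name, c.salary FROM departments p LEFT JOIN staff c ON c.dept_id = p.id AND c.salary > 120541

Result:
name        | salary
------------+-------
Marketing   | 139680
HR          | NULL  
Finance     | NULL  
Legal       | NULL  
Engineering | NULL  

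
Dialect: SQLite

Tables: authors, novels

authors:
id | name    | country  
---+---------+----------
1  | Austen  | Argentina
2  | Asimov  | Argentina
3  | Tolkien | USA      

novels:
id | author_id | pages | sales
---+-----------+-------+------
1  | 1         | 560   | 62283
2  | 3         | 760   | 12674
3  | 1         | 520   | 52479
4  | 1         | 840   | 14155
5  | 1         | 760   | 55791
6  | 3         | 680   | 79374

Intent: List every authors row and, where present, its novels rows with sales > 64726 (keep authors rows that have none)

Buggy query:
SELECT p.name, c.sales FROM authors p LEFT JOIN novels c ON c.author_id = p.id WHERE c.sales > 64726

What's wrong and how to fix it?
Bug: Filtering c.sales in WHERE discards the NULL rows produced by LEFT JOIN, turning it into an inner join

Fix: Put 'c.sales > 64726' in the JOIN's ON clause instead of WHERE

Corrected query:
SELECT p.name, c.sales FROM authors p LEFT JOIN novels c ON c.author_id = p.id AND c.sales > 64726

Result:
name    | sales
--------+------
Austen  | NULL 
Asimov  | NULL 
Tolkien | 79374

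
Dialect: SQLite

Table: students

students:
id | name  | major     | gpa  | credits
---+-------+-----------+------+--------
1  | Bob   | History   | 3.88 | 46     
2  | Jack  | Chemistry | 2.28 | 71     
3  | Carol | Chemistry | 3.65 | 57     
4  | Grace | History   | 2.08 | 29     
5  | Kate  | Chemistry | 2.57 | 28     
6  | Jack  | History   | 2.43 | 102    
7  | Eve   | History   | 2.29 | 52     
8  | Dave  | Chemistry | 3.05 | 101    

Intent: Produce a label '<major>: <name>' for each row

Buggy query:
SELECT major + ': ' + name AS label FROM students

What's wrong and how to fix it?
Bug: '+' is numeric addition; on text columns SQLite converts them to 0 instead of concatenating

Fix: Use the || operator for string concatenation

Corrected query:
SELECT major || ': ' || name AS label FROM students

Result:
label           
----------------
History: Bob    
Chemistry: Jack 
Chemistry: Carol
History: Grace  
Chemistry: Kate 
History: Jack   
History: Eve    
Chemistry: Dave 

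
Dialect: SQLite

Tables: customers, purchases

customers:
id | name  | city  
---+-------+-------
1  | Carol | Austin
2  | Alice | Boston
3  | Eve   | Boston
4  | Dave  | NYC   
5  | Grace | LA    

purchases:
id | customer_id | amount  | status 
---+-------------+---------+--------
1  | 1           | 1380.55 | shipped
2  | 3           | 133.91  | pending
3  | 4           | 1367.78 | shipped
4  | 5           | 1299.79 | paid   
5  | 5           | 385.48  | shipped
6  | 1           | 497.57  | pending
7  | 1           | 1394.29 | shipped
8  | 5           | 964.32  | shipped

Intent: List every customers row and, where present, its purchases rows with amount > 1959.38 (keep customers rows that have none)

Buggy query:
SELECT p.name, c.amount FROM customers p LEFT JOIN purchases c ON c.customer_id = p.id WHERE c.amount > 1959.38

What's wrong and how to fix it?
Bug: A WHERE condition on the right-hand table after LEFT JOIN drops unmatched parents

Fix: Put 'c.amount > 1959.38' in the JOIN's ON clause instead of WHERE

Corrected query:
SELECT p.name, c.amount FROM customers p LEFT JOIN purchases c ON c.customer_id = p.id AND c.amount > 1959.38

Result:
name  | amount
------+-------
Carol | NULL  
Alice | NULL  
Eve   | NULL  
Dave  | NULL  
Grace | NULL  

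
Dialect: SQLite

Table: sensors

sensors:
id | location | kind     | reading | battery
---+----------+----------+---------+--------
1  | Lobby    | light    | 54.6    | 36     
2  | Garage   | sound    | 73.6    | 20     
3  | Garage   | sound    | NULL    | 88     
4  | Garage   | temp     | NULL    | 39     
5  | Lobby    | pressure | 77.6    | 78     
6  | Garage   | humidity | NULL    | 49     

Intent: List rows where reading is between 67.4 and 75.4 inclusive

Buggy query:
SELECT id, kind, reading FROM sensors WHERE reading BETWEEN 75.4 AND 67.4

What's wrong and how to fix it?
Bug: The bounds are reversed; BETWEEN a AND b requires a <= b to match anything

Fix: Swap the bounds so the smaller value comes first

Corrected query:
SELECT id, kind, reading FROM sensors WHERE reading BETWEEN 67.4 AND 75.4

Result:
id | kind  | reading
---+-------+--------
2  | sound | 73.6   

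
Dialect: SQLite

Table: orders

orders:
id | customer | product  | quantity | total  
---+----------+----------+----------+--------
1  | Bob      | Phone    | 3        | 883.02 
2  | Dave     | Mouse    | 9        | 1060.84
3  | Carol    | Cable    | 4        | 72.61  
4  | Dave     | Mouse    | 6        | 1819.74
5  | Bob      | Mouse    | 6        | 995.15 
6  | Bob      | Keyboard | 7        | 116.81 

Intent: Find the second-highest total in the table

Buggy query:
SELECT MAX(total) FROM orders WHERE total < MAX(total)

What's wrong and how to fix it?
Bug: MAX(total) on the right of the comparison is an aggregate-in-WHERE error

Fix: Compute the overall MAX in a subquery, then take MAX of rows below it

Corrected query:
SELECT MAX(total) FROM orders WHERE total < (SELECT MAX(total) FROM orders)

Result:
MAX(total)
----------
1060.84   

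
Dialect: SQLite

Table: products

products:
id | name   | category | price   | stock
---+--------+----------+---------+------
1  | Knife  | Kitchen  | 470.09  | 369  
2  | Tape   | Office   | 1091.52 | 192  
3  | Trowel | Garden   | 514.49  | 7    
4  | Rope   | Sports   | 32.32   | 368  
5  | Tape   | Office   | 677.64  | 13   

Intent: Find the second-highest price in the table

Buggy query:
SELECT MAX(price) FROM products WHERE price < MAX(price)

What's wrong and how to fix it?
Bug: MAX(price) on the right of the comparison is an aggregate-in-WHERE error

Fix: Compute the overall MAX in a subquery, then take MAX of rows below it

Corrected query:
SELECT MAX(price) FROM products WHERE price < (SELECT MAX(price) FROM products)

Result:
MAX(price)
----------
677.64    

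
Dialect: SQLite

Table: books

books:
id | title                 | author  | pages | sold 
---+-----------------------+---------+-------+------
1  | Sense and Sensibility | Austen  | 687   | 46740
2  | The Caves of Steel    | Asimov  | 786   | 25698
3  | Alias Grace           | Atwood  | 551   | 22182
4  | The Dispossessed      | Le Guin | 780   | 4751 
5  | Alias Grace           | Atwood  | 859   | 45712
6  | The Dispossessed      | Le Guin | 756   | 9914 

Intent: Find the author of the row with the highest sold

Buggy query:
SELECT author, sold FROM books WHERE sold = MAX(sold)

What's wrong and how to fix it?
Bug: MAX(sold) is an aggregate and cannot be used directly in WHERE

Fix: Use a subquery: WHERE sold = (SELECT MAX(sold) FROM books)

Corrected query:
SELECT author, sold FROM books WHERE sold = (SELECT MAX(sold) FROM books)

Result:
author | sold 
-------+------
Austen | 46740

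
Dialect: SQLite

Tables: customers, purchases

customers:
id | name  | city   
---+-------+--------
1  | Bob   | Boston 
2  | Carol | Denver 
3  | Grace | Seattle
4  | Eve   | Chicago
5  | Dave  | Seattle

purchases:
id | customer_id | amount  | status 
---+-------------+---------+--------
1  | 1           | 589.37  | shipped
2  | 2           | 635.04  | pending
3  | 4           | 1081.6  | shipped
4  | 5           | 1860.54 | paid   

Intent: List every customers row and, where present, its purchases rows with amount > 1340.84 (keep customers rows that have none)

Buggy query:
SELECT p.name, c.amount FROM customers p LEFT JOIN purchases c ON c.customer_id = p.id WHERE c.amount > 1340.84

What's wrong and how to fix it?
Bug: Filtering c.amount in WHERE discards the NULL rows produced by LEFT JOIN, turning it into an inner join

Fix: Move the right-table condition into the ON clause so unmatched parents are kept

Corrected query:
SELECT p.name, c.amount FROM customers p LEFT JOIN purchases c ON c.customer_id = p.id AND c.amount > 1340.84

Result:
name  | amount 
------+--------
Bob   | NULL   
Carol | NULL   
Grace | NULL   
Eve   | NULL   
Dave  | 1860.54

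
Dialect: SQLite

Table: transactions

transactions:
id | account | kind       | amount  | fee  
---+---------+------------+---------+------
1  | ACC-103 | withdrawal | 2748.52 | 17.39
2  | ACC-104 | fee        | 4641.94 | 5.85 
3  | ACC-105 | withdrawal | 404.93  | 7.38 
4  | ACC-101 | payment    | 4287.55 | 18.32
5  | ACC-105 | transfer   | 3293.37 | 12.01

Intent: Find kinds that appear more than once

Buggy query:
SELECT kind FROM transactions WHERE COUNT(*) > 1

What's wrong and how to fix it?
Bug: WHERE can't reference COUNT(*); aggregates are computed after WHERE

Fix: Group first, then use HAVING for the count condition

Corrected query:
SELECT kind FROM transactions GROUP BY kind HAVING COUNT(*) > 1

Result:
kind      
----------
withdrawal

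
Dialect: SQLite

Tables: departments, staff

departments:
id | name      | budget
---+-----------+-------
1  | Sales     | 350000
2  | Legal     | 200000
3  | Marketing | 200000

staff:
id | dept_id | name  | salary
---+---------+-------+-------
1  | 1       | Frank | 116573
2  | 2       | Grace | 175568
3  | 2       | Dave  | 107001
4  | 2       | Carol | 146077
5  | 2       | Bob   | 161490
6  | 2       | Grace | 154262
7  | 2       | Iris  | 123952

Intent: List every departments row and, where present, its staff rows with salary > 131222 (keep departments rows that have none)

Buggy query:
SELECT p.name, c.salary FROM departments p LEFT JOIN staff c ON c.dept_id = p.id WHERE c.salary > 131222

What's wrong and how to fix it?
Bug: Filtering c.salary in WHERE discards the NULL rows produced by LEFT JOIN, turning it into an inner join

Fix: Move the right-table condition into the ON clause so unmatched parents are kept

Corrected query:
SELECT p.name, c.salary FROM departments p LEFT JOIN staff c ON c.dept_id = p.id AND c.salary > 131222

Result:
name      | salary
----------+-------
Sales     | NULL  
Legal     | 146077
Legal     | 154262
Legal     | 161490
Legal     | 175568
Marketing | NULL  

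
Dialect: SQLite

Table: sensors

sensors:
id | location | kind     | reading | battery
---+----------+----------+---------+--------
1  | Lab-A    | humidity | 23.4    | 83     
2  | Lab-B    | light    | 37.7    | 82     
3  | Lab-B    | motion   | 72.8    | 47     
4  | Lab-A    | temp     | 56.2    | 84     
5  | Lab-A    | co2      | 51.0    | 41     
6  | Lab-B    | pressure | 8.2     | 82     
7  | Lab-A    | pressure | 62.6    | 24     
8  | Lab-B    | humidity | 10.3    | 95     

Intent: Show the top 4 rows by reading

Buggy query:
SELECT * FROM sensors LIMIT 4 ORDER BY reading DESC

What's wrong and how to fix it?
Bug: ORDER BY cannot follow LIMIT; LIMIT is the final clause

Fix: Sort with ORDER BY, then apply LIMIT

Corrected query:
SELECT * FROM sensors ORDER BY reading DESC LIMIT 4

Result:
id | location | kind     | reading | battery
---+----------+----------+---------+--------
3  | Lab-B    | motion   | 72.8    | 47     
7  | Lab-A    | pressure | 62.6    | 24     
4  | Lab-A    | temp     | 56.2    | 84     
5  | Lab-A    | co2      | 51      | 41     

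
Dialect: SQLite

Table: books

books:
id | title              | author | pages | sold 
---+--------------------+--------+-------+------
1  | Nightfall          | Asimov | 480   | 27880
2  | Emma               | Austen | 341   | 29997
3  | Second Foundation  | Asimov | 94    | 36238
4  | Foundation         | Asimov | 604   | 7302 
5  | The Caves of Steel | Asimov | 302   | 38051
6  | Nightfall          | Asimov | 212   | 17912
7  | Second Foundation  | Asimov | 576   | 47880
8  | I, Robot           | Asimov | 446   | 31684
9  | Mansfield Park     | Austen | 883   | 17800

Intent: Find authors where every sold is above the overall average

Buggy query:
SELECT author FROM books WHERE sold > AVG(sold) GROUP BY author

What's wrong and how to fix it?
Bug: AVG() is an aggregate; it can't sit directly in WHERE

Fix: Compute the overall average in a scalar subquery and compare each group's MIN against it in HAVING

Corrected query:
SELECT author FROM books GROUP BY author HAVING MIN(sold) > (SELECT AVG(sold) FROM books)

Result:
(no rows)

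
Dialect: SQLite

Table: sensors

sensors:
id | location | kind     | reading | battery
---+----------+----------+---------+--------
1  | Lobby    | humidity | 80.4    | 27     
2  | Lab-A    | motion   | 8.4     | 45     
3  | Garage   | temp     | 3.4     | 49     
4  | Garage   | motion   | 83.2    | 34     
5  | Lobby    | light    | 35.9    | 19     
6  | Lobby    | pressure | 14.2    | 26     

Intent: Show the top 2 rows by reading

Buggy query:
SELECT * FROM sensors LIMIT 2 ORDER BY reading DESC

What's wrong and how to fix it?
Bug: ORDER BY cannot follow LIMIT; LIMIT is the final clause

Fix: Swap the clauses: ORDER BY first, then LIMIT

Corrected query:
SELECT * FROM sensors ORDER BY reading DESC LIMIT 2

Result:
id | location | kind     | reading | battery
---+----------+----------+---------+--------
4  | Garage   | motion   | 83.2    | 34     
1  | Lobby    | humidity | 80.4    | 27     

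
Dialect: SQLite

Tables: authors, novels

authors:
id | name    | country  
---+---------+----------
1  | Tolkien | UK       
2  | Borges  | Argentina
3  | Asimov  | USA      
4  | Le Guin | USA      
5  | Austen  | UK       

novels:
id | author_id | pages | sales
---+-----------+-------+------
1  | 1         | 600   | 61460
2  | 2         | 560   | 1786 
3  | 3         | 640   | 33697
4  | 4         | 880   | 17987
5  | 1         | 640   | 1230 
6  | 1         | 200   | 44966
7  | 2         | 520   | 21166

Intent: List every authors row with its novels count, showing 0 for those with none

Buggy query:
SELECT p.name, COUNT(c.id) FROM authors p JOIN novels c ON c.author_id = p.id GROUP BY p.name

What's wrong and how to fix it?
Bug: An inner join excludes parents with zero children

Fix: Use LEFT JOIN so parents without children still appear (COUNT(c.id) gives 0)

Corrected query:
SELECT p.name, COUNT(c.id) FROM authors p LEFT JOIN novels c ON c.author_id = p.id GROUP BY p.name

Result:
name    | COUNT(c.id)
--------+------------
Asimov  | 1          
Austen  | 0          
Borges  | 2          
Le Guin | 1          
Tolkien | 3          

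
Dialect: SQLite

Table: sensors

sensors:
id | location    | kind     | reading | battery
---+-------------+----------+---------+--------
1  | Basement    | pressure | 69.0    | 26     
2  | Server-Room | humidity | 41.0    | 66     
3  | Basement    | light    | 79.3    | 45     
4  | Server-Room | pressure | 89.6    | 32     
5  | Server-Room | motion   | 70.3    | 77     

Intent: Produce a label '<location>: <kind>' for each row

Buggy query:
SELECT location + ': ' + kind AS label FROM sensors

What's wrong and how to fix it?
Bug: SQLite uses || for string concatenation; + coerces text to numbers (yielding 0)

Fix: Replace + with || to concatenate text

Corrected query:
SELECT location || ': ' || kind AS label FROM sensors

Result:
label                
---------------------
Basement: pressure   
Server-Room: humidity
Basement: light      
Server-Room: pressure
Server-Room: motion  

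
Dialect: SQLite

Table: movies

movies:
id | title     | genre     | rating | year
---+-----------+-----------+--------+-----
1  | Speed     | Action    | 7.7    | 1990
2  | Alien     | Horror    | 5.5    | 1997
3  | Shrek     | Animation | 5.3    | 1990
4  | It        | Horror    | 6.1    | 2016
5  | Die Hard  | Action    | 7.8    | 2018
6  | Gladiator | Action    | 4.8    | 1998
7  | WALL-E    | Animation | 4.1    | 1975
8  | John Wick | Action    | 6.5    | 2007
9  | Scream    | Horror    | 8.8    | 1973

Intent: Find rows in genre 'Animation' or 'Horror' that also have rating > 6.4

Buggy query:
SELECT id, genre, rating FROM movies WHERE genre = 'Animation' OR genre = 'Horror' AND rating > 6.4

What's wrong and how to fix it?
Bug: AND binds tighter than OR, so this parses as genre = 'Animation' OR (genre = 'Horror' AND rating > 6.4)

Fix: Group the OR with parentheses (or use IN), then AND the threshold

Corrected query:
SELECT id, genre, rating FROM movies WHERE (genre = 'Animation' OR genre = 'Horror') AND rating > 6.4

Result:
id | genre  | rating
---+--------+-------
9  | Horror | 8.8   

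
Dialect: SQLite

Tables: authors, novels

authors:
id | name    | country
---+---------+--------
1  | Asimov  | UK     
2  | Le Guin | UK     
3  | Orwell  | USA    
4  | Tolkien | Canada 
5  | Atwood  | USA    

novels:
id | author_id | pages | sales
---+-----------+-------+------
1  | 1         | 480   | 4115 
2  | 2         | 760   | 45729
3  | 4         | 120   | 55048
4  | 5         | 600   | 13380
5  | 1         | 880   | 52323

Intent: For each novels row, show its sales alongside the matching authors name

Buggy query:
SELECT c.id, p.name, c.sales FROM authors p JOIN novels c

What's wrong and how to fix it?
Bug: JOIN with no ON clause produces a cartesian product; every novels row pairs with every authors row

Fix: Add ON c.author_id = p.id to the JOIN

Corrected query:
SELECT c.id, p.name, c.sales FROM authors p JOIN novels c ON c.author_id = p.id

Result:
id | name    | sales
---+---------+------
1  | Asimov  | 4115 
2  | Le Guin | 45729
3  | Tolkien | 55048
4  | Atwood  | 13380
5  | Asimov  | 52323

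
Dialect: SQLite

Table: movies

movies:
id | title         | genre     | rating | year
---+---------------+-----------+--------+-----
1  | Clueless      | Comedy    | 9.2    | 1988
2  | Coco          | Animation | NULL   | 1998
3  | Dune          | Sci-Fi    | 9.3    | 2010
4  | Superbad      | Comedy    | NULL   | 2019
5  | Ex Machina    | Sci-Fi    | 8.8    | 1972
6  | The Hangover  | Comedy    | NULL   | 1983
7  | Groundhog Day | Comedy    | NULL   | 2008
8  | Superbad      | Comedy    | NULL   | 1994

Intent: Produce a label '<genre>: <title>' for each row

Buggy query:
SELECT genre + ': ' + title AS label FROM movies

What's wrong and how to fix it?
Bug: SQLite uses || for string concatenation; + coerces text to numbers (yielding 0)

Fix: Replace + with || to concatenate text

Corrected query:
SELECT genre || ': ' || title AS label FROM movies

Result:
label                
---------------------
Comedy: Clueless     
Animation: Coco      
Sci-Fi: Dune         
Comedy: Superbad     
Sci-Fi: Ex Machina   
Comedy: The Hangover 
Comedy: Groundhog Day
Comedy: Superbad     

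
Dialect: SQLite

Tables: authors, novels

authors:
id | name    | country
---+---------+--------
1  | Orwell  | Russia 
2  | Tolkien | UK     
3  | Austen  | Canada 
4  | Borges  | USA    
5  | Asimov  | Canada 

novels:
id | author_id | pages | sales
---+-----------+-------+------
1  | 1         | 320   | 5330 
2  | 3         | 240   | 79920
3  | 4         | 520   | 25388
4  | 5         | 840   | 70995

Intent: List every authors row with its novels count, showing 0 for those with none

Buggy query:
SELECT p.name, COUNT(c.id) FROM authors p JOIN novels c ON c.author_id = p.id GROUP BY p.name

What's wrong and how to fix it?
Bug: INNER JOIN drops authors rows that have no matching novels rows

Fix: Use LEFT JOIN so parents without children still appear (COUNT(c.id) gives 0)

Corrected query:
SELECT p.name, COUNT(c.id) FROM authors p LEFT JOIN novels c ON c.author_id = p.id GROUP BY p.name

Result:
name    | COUNT(c.id)
--------+------------
Asimov  | 1          
Austen  | 1          
Borges  | 1          
Orwell  | 1          
Tolkien | 0          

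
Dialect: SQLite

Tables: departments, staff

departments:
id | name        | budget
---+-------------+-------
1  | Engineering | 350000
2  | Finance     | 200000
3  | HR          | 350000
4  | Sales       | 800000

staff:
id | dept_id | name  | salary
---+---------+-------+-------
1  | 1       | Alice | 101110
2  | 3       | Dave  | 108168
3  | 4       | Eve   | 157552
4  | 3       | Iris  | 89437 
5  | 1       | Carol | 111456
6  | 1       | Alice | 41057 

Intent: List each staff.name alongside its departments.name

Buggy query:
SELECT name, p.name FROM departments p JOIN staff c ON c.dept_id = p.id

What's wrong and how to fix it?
Bug: 'name' exists in both joined tables, so the database can't tell which one is meant

Fix: Qualify the column with its table alias (c.name)

Corrected query:
SELECT c.name, p.name FROM departments p JOIN staff c ON c.dept_id = p.id

Result:
name  | name       
------+------------
Alice | Engineering
Dave  | HR         
Eve   | Sales      
Iris  | HR         
Carol | Engineering
Alice | Engineering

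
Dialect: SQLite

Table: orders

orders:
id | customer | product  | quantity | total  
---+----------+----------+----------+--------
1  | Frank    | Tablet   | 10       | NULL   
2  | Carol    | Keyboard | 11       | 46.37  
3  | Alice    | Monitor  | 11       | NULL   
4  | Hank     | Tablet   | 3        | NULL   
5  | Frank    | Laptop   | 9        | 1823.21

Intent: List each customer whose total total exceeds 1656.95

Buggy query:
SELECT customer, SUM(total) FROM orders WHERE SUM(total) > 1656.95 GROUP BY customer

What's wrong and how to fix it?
Bug: WHERE runs before GROUP BY, so aggregates aren't available there

Fix: Move the aggregate condition to a HAVING clause

Corrected query:
SELECT customer, SUM(total) FROM orders GROUP BY customer HAVING SUM(total) > 1656.95

Result:
customer | SUM(total)
---------+-----------
Frank    | 1823.21   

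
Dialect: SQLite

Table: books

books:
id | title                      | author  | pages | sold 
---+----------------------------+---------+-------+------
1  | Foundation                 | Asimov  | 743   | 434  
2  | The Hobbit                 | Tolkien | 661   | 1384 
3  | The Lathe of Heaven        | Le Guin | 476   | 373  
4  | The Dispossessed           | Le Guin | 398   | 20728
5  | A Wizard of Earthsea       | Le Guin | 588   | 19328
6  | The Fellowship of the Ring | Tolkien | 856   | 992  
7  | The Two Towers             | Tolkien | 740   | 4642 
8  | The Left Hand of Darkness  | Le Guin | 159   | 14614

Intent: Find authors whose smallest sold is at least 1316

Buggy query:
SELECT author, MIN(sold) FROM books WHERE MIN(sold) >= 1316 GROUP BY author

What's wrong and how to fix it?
Bug: MIN() in WHERE is a misuse of aggregate

Fix: Use HAVING for the per-group MIN condition

Corrected query:
SELECT author, MIN(sold) FROM books GROUP BY author HAVING MIN(sold) >= 1316

Result:
(no rows)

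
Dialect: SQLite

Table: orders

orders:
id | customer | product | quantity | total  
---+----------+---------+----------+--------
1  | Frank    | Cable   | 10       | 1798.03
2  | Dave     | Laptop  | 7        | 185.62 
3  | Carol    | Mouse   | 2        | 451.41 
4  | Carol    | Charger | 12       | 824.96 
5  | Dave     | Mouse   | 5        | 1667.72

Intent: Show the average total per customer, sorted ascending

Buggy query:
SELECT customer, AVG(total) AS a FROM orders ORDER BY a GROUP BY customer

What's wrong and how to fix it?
Bug: ORDER BY appears before GROUP BY; SQL clause order requires GROUP BY first

Fix: Reorder: SELECT … FROM … GROUP BY … ORDER BY …

Corrected query:
SELECT customer, AVG(total) AS a FROM orders GROUP BY customer ORDER BY a

Result:
customer | a      
---------+--------
Carol    | 638.185
Dave     | 926.67 
Frank    | 1798.03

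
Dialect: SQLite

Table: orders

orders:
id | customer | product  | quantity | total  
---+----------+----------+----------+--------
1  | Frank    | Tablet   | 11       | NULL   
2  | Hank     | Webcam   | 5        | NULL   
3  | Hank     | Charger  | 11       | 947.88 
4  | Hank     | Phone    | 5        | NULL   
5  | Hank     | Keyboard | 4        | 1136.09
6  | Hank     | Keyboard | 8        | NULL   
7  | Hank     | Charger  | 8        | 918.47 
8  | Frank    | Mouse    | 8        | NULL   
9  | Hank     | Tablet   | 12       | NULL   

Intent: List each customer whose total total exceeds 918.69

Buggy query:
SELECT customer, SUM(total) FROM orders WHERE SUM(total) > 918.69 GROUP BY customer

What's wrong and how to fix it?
Bug: SUM(total) is an aggregate, but WHERE filters rows before aggregation

Fix: Move the aggregate condition to a HAVING clause

Corrected query:
SELECT customer, SUM(total) FROM orders GROUP BY customer HAVING SUM(total) > 918.69

Result:
customer | SUM(total)
---------+-----------
Hank     | 3002.44   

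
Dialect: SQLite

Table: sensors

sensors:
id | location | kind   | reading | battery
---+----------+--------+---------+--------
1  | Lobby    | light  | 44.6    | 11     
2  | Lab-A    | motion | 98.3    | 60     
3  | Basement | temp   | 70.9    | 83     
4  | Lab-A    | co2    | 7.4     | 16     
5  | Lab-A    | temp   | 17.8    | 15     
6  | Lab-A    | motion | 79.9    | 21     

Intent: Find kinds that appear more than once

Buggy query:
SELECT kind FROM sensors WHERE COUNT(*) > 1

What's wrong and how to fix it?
Bug: COUNT(*) is an aggregate and cannot be used in WHERE

Fix: GROUP BY kind, then filter groups with HAVING COUNT(*) > 1

Corrected query:
SELECT kind FROM sensors GROUP BY kind HAVING COUNT(*) > 1

Result:
kind  
------
motion
temp  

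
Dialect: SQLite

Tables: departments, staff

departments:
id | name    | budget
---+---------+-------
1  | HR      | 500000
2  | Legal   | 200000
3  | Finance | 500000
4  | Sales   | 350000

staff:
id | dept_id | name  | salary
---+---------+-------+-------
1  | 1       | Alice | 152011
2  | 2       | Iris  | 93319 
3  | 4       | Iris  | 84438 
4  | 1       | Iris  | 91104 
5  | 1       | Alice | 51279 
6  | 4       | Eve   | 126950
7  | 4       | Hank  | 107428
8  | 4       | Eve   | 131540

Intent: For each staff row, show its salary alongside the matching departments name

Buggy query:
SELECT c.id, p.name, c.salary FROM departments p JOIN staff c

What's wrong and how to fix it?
Bug: Missing join condition: each staff row is matched to all departments rows instead of just its own

Fix: Add ON c.dept_id = p.id to the JOIN

Corrected query:
SELECT c.id, p.name, c.salary FROM departments p JOIN staff c ON c.dept_id = p.id

Result:
id | name  | salary
---+-------+-------
1  | HR    | 152011
2  | Legal | 93319 
3  | Sales | 84438 
4  | HR    | 91104 
5  | HR    | 51279 
6  | Sales | 126950
7  | Sales | 107428
8  | Sales | 131540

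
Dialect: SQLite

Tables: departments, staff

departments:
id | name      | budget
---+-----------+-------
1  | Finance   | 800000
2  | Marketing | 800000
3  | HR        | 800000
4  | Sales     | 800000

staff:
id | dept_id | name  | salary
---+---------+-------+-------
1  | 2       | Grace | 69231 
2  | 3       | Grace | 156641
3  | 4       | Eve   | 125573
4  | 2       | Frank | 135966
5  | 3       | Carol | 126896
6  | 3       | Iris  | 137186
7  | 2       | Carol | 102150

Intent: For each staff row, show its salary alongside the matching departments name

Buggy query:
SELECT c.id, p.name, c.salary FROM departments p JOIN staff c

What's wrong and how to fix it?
Bug: Missing join condition: each staff row is matched to all departments rows instead of just its own

Fix: Specify the join condition linking the foreign key to the parent id

Corrected query:
SELECT c.id, p.name, c.salary FROM departments p JOIN staff c ON c.dept_id = p.id

Result:
id | name      | salary
---+-----------+-------
1  | Marketing | 69231 
2  | HR        | 156641
3  | Sales     | 125573
4  | Marketing | 135966
5  | HR        | 126896
6  | HR        | 137186
7  | Marketing | 102150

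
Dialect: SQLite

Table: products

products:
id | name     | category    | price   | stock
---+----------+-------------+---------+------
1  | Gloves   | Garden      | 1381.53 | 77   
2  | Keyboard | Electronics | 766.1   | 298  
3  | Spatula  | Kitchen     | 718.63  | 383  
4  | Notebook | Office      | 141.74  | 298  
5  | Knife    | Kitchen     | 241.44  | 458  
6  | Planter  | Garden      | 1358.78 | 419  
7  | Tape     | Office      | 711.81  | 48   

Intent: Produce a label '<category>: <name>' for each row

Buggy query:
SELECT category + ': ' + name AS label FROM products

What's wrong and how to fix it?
Bug: SQLite uses || for string concatenation; + coerces text to numbers (yielding 0)

Fix: Use the || operator for string concatenation

Corrected query:
SELECT category || ': ' || name AS label FROM products

Result:
label                
---------------------
Garden: Gloves       
Electronics: Keyboard
Kitchen: Spatula     
Office: Notebook     
Kitchen: Knife       
Garden: Planter      
Office: Tape         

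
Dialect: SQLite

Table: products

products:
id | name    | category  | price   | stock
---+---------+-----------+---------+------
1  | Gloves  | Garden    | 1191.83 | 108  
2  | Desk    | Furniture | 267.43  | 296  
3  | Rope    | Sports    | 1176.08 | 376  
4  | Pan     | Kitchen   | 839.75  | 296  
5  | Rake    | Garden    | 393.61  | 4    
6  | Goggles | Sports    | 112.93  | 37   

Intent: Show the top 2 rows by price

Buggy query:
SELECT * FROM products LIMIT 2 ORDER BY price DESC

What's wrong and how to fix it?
Bug: LIMIT must come after ORDER BY

Fix: Sort with ORDER BY, then apply LIMIT

Corrected query:
SELECT * FROM products ORDER BY price DESC LIMIT 2

Result:
id | name   | category | price   | stock
---+--------+----------+---------+------
1  | Gloves | Garden   | 1191.83 | 108  
3  | Rope   | Sports   | 1176.08 | 376  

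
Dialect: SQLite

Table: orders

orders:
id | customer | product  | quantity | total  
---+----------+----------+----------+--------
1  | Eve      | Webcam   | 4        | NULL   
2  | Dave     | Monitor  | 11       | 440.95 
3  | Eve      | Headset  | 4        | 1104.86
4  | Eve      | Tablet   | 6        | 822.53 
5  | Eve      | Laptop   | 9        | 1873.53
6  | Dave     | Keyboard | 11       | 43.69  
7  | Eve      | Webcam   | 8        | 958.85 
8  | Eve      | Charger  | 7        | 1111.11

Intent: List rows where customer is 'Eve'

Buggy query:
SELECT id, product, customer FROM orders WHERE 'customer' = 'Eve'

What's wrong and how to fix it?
Bug: 'customer' in single quotes is a string literal, not the column; the comparison is literal-vs-literal and never true

Fix: Remove the quotes around the column name (or use double quotes for an identifier)

Corrected query:
SELECT id, product, customer FROM orders WHERE customer = 'Eve'

Result:
id | product | customer
---+---------+---------
1  | Webcam  | Eve     
3  | Headset | Eve     
4  | Tablet  | Eve     
5  | Laptop  | Eve     
7  | Webcam  | Eve     
8  | Charger | Eve     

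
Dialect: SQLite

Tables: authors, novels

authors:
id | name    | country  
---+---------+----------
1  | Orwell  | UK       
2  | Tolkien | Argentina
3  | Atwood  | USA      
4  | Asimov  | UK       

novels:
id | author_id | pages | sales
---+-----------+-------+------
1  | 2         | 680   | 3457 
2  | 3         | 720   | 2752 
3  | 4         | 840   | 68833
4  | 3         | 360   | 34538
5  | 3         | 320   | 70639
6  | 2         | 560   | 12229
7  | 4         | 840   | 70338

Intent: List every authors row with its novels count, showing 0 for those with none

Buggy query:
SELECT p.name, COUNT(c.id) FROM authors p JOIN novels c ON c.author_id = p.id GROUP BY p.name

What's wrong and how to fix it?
Bug: An inner join excludes parents with zero children

Fix: Switch to LEFT JOIN to retain unmatched parent rows

Corrected query:
SELECT p.name, COUNT(c.id) FROM authors p LEFT JOIN novels c ON c.author_id = p.id GROUP BY p.name

Result:
name    | COUNT(c.id)
--------+------------
Asimov  | 2          
Atwood  | 3          
Orwell  | 0          
Tolkien | 2          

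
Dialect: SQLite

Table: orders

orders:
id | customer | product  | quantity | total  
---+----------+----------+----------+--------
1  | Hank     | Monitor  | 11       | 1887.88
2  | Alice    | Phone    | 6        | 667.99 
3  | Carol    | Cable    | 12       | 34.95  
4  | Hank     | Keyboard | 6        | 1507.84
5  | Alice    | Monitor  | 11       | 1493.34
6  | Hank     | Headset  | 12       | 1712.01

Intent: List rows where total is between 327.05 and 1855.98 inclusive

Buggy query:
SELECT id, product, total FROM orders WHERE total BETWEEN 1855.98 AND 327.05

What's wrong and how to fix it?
Bug: The bounds are reversed; BETWEEN a AND b requires a <= b to match anything

Fix: Write BETWEEN 327.05 AND 1855.98

Corrected query:
SELECT id, product, total FROM orders WHERE total BETWEEN 327.05 AND 1855.98

Result:
id | product  | total  
---+----------+--------
2  | Phone    | 667.99 
4  | Keyboard | 1507.84
5  | Monitor  | 1493.34
6  | Headset  | 1712.01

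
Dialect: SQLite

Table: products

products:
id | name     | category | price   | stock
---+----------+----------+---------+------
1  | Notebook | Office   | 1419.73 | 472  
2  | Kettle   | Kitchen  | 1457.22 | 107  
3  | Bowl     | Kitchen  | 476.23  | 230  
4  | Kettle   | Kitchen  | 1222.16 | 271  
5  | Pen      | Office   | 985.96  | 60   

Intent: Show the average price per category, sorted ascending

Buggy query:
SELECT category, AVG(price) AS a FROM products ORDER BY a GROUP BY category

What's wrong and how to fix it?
Bug: ORDER BY appears before GROUP BY; SQL clause order requires GROUP BY first

Fix: Move ORDER BY to the end, after GROUP BY

Corrected query:
SELECT category, AVG(price) AS a FROM products GROUP BY category ORDER BY a

Result:
category | a       
---------+---------
Kitchen  | 1051.87 
Office   | 1202.845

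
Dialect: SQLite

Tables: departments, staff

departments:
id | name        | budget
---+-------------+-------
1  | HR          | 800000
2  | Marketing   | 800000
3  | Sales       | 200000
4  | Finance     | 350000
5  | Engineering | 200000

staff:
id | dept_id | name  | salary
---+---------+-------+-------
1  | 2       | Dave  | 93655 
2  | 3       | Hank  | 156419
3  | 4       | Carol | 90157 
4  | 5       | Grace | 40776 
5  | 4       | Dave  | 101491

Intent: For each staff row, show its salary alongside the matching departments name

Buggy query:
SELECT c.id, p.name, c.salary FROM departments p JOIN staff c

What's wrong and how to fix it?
Bug: Missing join condition: each staff row is matched to all departments rows instead of just its own

Fix: Add ON c.dept_id = p.id to the JOIN

Corrected query:
SELECT c.id, p.name, c.salary FROM departments p JOIN staff c ON c.dept_id = p.id

Result:
id | name        | salary
---+-------------+-------
1  | Marketing   | 93655 
2  | Sales       | 156419
3  | Finance     | 90157 
4  | Engineering | 40776 
5  | Finance     | 101491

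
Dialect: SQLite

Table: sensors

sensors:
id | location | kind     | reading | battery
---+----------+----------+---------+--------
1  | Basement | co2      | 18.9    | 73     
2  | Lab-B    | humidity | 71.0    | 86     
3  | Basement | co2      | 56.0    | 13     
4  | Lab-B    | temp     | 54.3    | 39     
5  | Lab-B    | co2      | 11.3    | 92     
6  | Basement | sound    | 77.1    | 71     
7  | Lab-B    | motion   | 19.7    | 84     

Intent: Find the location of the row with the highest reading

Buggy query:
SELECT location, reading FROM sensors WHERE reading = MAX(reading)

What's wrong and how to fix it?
Bug: MAX(reading) is an aggregate and cannot be used directly in WHERE

Fix: Wrap MAX in a scalar subquery so WHERE compares against a single value

Corrected query:
SELECT location, reading FROM sensors WHERE reading = (SELECT MAX(reading) FROM sensors)

Result:
location | reading
---------+--------
Basement | 77.1   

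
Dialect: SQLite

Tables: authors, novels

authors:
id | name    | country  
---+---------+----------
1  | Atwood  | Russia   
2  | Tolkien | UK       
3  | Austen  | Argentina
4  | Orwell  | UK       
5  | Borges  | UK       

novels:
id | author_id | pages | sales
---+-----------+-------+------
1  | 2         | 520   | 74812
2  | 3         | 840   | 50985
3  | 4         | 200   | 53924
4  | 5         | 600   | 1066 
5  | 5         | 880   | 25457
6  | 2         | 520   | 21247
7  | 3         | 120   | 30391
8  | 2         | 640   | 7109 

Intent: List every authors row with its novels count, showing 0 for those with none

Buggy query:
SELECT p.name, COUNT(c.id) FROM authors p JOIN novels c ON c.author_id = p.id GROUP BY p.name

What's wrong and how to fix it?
Bug: INNER JOIN drops authors rows that have no matching novels rows

Fix: Switch to LEFT JOIN to retain unmatched parent rows

Corrected query:
SELECT p.name, COUNT(c.id) FROM authors p LEFT JOIN novels c ON c.author_id = p.id GROUP BY p.name

Result:
name    | COUNT(c.id)
--------+------------
Atwood  | 0          
Austen  | 2          
Borges  | 2          
Orwell  | 1          
Tolkien | 3          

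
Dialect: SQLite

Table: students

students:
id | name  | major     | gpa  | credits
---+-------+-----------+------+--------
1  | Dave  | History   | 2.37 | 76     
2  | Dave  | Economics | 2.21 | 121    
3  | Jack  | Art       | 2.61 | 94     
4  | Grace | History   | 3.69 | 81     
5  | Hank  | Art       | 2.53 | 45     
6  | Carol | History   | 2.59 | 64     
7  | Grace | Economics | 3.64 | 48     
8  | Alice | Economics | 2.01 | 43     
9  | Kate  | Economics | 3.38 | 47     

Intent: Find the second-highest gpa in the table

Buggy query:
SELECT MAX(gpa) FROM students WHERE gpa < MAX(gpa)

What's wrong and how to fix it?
Bug: MAX(gpa) on the right of the comparison is an aggregate-in-WHERE error

Fix: Put the inner MAX in a scalar subquery

Corrected query:
SELECT MAX(gpa) FROM students WHERE gpa < (SELECT MAX(gpa) FROM students)

Result:
MAX(gpa)
--------
3.64    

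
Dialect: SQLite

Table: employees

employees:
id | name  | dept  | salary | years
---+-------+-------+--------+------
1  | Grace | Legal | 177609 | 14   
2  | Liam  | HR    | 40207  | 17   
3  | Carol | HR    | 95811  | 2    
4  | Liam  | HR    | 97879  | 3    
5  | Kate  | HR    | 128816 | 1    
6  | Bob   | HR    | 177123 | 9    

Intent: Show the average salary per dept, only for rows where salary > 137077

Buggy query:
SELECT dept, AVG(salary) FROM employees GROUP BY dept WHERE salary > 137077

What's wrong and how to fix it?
Bug: WHERE cannot follow GROUP BY

Fix: Place WHERE between FROM and GROUP BY

Corrected query:
SELECT dept, AVG(salary) FROM employees WHERE salary > 137077 GROUP BY dept

Result:
dept  | AVG(salary)
------+------------
HR    | 177123     
Legal | 177609     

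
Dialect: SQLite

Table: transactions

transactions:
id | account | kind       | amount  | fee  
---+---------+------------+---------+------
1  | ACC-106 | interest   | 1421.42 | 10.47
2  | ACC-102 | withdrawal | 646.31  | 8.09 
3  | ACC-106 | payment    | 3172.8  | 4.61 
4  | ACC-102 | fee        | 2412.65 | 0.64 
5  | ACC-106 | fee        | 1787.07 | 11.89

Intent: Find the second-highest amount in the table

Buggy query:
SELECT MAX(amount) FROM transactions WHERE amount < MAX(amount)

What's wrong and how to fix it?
Bug: The inner MAX is an aggregate inside WHERE, which is not allowed

Fix: Put the inner MAX in a scalar subquery

Corrected query:
SELECT MAX(amount) FROM transactions WHERE amount < (SELECT MAX(amount) FROM transactions)

Result:
MAX(amount)
-----------
2412.65    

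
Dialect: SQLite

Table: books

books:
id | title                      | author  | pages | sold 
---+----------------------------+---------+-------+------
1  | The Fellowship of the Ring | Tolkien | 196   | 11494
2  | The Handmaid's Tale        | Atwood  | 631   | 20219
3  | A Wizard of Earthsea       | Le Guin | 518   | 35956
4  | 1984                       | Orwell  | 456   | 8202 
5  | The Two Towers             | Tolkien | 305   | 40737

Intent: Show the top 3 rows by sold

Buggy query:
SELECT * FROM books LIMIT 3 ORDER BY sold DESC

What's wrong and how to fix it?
Bug: ORDER BY cannot follow LIMIT; LIMIT is the final clause

Fix: Sort with ORDER BY, then apply LIMIT

Corrected query:
SELECT * FROM books ORDER BY sold DESC LIMIT 3

Result:
id | title                | author  | pages | sold 
---+----------------------+---------+-------+------
5  | The Two Towers       | Tolkien | 305   | 40737
3  | A Wizard of Earthsea | Le Guin | 518   | 35956
2  | The Handmaid's Tale  | Atwood  | 631   | 20219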